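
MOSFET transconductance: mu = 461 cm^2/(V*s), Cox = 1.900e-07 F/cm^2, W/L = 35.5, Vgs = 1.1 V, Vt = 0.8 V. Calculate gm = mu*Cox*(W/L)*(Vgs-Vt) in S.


Step 1: Vov = Vgs - Vt = 1.1 - 0.8 = 0.3 V
Step 2: gm = mu * Cox * (W/L) * Vov
Step 3: gm = 461 * 1.900e-07 * 35.5 * 0.3 = 9.33e-04 S

9.33e-04


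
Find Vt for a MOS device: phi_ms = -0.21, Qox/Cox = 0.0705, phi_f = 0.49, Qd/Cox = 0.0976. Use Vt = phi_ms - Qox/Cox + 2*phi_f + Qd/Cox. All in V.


Step 1: Vt = phi_ms - Qox/Cox + 2*phi_f + Qd/Cox
Step 2: Vt = -0.21 - 0.0705 + 2*0.49 + 0.0976
Step 3: Vt = -0.21 - 0.0705 + 0.98 + 0.0976
Step 4: Vt = 0.7971 V

0.7971


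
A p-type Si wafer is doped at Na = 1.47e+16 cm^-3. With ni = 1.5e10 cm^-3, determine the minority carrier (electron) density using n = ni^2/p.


Step 1: Majority hole concentration p ≈ Na = 1.47e+16 cm^-3
Step 2: n = ni^2 / Na = (1.5e10)^2 / 1.47e+16
Step 3: n = 1.53e+04 cm^-3

1.53e+04


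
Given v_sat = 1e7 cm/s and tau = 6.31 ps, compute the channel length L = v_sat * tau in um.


Step 1: tau in seconds = 6.31 ps * 1e-12 = 6.3100e-12 s
Step 2: L = v_sat * tau = 1e7 * 6.3100e-12 = 6.3100e-05 cm
Step 3: L in um = 6.3100e-05 * 1e4 = 0.631 um

0.631


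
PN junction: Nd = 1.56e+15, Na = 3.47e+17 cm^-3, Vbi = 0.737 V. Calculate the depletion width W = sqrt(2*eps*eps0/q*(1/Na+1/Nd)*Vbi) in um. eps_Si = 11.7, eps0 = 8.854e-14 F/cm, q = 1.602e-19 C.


Step 1: 1/Na + 1/Nd = 1/3.47e+17 + 1/1.56e+15 = 6.43907e-16
Step 2: 2*eps*eps0/q = 2*11.7*8.854e-14/1.602e-19 = 1.293281e+07
Step 3: W^2 = 1.293281e+07 * 6.43907e-16 * 0.737 = 6.13739e-09
Step 4: W = sqrt(6.13739e-09) = 7.834e-05 cm = 0.7834 um

0.7834


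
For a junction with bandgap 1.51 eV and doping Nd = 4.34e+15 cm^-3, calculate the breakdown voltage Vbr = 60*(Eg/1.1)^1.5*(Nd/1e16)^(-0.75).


Step 1: Eg/1.1 = 1.51/1.1 = 1.372727
Step 2: (Eg/1.1)^1.5 = 1.372727^1.5 = 1.608334
Step 3: (Nd/1e16)^(-0.75) = (0.434)^(-0.75) = 1.870177
Step 4: Vbr = 60 * 1.608334 * 1.870177 = 180.5 V

180.5


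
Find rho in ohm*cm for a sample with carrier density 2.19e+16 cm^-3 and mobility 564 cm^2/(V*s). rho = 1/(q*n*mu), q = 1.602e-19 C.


Step 1: sigma = q * n * mu = 1.602e-19 * 2.19e+16 * 564 = 1.97873e+00 S/cm
Step 2: rho = 1 / sigma = 1 / 1.97873e+00 = 0.5054 ohm*cm

0.5054


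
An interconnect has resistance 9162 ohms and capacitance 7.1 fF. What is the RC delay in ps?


Step 1: tau = R * C
Step 2: tau = 9162 * 7.1 fF = 9162 * 7.1e-15 F
Step 3: tau = 6.50502e-11 s = 65.0502 ps

65.0502


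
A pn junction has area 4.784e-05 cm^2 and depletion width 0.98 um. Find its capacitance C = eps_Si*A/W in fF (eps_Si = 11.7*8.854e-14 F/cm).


Step 1: eps_Si = 11.7 * 8.854e-14 = 1.035918e-12 F/cm
Step 2: W in cm = 0.98 * 1e-4 = 9.80e-05 cm
Step 3: C = 1.035918e-12 * 4.784e-05 / 9.80e-05 = 5.056971e-13 F
Step 4: C = 505.7 fF

505.7


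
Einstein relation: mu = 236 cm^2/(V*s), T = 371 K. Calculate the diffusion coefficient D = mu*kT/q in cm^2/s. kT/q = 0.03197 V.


Step 1: D = mu * (kT/q)
Step 2: D = 236 * 0.03197
Step 3: D = 7.54 cm^2/s

7.54


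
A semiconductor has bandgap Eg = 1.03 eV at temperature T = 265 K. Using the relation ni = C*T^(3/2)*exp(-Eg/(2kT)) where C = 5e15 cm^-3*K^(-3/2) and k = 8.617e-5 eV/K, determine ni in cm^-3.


Step 1: Compute kT = 8.617e-5 * 265 = 0.02283505 eV
Step 2: Exponent = -Eg/(2kT) = -1.03/(2*0.02283505) = -22.55305
Step 3: T^(3/2) = 265^1.5 = 4313.89
Step 4: ni = 5e15 * 4313.89 * exp(-22.55305) = 3.46e+09 cm^-3

3.46e+09


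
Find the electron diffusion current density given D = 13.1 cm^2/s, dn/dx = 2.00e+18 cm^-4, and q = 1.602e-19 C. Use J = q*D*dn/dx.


Step 1: J = q * D * (dn/dx)
Step 2: J = 1.602e-19 * 13.1 * 2.00e+18
Step 3: J = 4.20e+00 A/cm^2

4.20e+00


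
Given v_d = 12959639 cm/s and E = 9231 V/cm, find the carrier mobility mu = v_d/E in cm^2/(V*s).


Step 1: mu = v_d / E
Step 2: mu = 12959639 / 9231
Step 3: mu = 1403.93 cm^2/(V*s)

1403.93


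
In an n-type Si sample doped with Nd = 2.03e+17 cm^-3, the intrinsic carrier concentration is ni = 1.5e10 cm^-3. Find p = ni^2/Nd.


Step 1: Since Nd >> ni, n ≈ Nd = 2.03e+17 cm^-3
Step 2: p = ni^2 / n = (1.5e10)^2 / 2.03e+17
Step 3: p = 2.25e20 / 2.03e+17 = 1.11e+03 cm^-3

1.11e+03


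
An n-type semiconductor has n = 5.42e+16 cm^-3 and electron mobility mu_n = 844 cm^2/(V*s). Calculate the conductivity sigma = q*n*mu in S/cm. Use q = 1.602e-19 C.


Step 1: sigma = q * n * mu
Step 2: sigma = 1.602e-19 * 5.42e+16 * 844
Step 3: sigma = 7.328e+00 S/cm

7.328e+00


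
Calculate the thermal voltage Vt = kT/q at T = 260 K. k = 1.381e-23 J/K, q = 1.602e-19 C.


Step 1: kT = 1.381e-23 * 260 = 3.5906e-21 J
Step 2: Vt = kT/q = 3.5906e-21 / 1.602e-19
Step 3: Vt = 0.02241 V

0.02241


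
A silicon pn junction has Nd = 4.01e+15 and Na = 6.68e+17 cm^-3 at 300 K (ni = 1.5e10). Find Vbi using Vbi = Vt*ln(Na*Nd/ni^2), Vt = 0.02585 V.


Step 1: Compute Na*Nd/ni^2 = 6.68e+17 * 4.01e+15 / (1.5e10)^2 = 1.1905e+13
Step 2: ln(1.1905e+13) = 30.1080
Step 3: Vbi = 0.02585 * 30.1080 = 0.778 V

0.778


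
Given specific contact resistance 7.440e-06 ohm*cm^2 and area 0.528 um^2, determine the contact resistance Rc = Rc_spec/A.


Step 1: Convert area to cm^2: 0.528 um^2 = 5.2800e-09 cm^2
Step 2: Rc = Rc_spec / A = 7.440e-06 / 5.2800e-09
Step 3: Rc = 1.41e+03 ohms

1.41e+03


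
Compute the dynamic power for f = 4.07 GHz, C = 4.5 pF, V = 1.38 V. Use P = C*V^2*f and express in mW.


Step 1: V^2 = 1.38^2 = 1.9044 V^2
Step 2: P = C*V^2*f = 4.5e-12 F * 1.9044 * 4.07e9 Hz
Step 3: P = 3.4879086e-02 W
Step 4: P = 34.879 mW

34.879


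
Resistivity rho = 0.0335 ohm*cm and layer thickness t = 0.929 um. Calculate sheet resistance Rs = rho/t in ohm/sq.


Step 1: Convert thickness to cm: t = 0.929 um = 9.2900e-05 cm
Step 2: Rs = rho / t = 0.0335 / 9.2900e-05
Step 3: Rs = 360.6 ohm/sq

360.6


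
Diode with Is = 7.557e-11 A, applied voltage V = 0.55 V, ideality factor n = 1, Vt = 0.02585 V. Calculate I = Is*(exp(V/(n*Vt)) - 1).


Step 1: V/(n*Vt) = 0.55/(1*0.02585) = 21.2766
Step 2: exp(21.2766) = 1.7390e+09
Step 3: I = 7.557e-11 * (1.7390e+09 - 1) = 1.31e-01 A

1.31e-01


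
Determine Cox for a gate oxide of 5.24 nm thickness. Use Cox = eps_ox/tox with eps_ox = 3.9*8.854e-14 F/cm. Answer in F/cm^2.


Step 1: eps_ox = 3.9 * 8.854e-14 = 3.45306e-13 F/cm
Step 2: tox in cm = 5.24 nm * 1e-7 = 5.2400e-07 cm
Step 3: Cox = 3.45306e-13 / 5.2400e-07 = 6.59e-07 F/cm^2

6.59e-07


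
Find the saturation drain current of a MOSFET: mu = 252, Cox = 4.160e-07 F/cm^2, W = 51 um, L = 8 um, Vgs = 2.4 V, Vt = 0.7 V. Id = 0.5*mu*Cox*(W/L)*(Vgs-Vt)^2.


Step 1: Overdrive voltage Vov = Vgs - Vt = 2.4 - 0.7 = 1.7 V
Step 2: W/L = 51/8 = 6.375
Step 3: Id = 0.5 * 252 * 4.160e-07 * 6.375 * 1.7^2
Step 4: Id = 9.66e-04 A

9.66e-04


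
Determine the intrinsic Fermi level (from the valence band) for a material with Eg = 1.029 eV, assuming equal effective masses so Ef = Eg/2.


Step 1: For an intrinsic semiconductor, the Fermi level sits at midgap.
Step 2: Ef = Eg / 2 = 1.029 / 2 = 0.5145 eV

0.5145


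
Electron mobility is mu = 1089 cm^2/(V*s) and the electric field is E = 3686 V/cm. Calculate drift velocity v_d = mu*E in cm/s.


Step 1: v_d = mu * E
Step 2: v_d = 1089 * 3686 = 4014054
Step 3: v_d = 4.01e+06 cm/s

4.01e+06


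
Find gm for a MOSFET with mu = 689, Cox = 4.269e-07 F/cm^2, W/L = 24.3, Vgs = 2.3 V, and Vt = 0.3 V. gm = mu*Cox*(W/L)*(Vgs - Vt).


Step 1: Vov = Vgs - Vt = 2.3 - 0.3 = 2.0 V
Step 2: gm = mu * Cox * (W/L) * Vov
Step 3: gm = 689 * 4.269e-07 * 24.3 * 2.0 = 1.43e-02 S

1.43e-02


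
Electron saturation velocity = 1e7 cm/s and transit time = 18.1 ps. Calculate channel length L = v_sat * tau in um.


Step 1: tau in seconds = 18.1 ps * 1e-12 = 1.8100e-11 s
Step 2: L = v_sat * tau = 1e7 * 1.8100e-11 = 1.8100e-04 cm
Step 3: L in um = 1.8100e-04 * 1e4 = 1.81 um

1.81


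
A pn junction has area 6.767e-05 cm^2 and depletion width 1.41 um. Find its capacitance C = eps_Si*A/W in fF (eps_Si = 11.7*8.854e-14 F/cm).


Step 1: eps_Si = 11.7 * 8.854e-14 = 1.035918e-12 F/cm
Step 2: W in cm = 1.41 * 1e-4 = 1.41e-04 cm
Step 3: C = 1.035918e-12 * 6.767e-05 / 1.41e-04 = 4.971672e-13 F
Step 4: C = 497.17 fF

497.17


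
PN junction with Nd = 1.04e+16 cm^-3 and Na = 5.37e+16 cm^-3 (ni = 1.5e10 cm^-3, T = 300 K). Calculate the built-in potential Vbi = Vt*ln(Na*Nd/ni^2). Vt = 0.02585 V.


Step 1: Compute Na*Nd/ni^2 = 5.37e+16 * 1.04e+16 / (1.5e10)^2 = 2.4821e+12
Step 2: ln(2.4821e+12) = 28.5401
Step 3: Vbi = 0.02585 * 28.5401 = 0.738 V

0.738


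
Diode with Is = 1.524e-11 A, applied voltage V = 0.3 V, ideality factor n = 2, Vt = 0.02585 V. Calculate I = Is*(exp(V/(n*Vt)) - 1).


Step 1: V/(n*Vt) = 0.3/(2*0.02585) = 5.8027
Step 2: exp(5.8027) = 3.3119e+02
Step 3: I = 1.524e-11 * (3.3119e+02 - 1) = 5.03e-09 A

5.03e-09


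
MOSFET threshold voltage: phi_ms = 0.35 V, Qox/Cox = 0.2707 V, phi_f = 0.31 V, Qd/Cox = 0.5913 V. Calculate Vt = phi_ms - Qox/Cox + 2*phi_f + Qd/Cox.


Step 1: Vt = phi_ms - Qox/Cox + 2*phi_f + Qd/Cox
Step 2: Vt = 0.35 - 0.2707 + 2*0.31 + 0.5913
Step 3: Vt = 0.35 - 0.2707 + 0.62 + 0.5913
Step 4: Vt = 1.2906 V

1.2906


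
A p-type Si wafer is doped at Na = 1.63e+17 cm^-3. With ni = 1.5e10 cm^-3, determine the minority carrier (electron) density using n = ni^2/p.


Step 1: Majority hole concentration p ≈ Na = 1.63e+17 cm^-3
Step 2: n = ni^2 / Na = (1.5e10)^2 / 1.63e+17
Step 3: n = 1.38e+03 cm^-3

1.38e+03


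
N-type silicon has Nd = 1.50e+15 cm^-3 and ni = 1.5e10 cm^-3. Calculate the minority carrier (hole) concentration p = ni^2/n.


Step 1: Since Nd >> ni, n ≈ Nd = 1.50e+15 cm^-3
Step 2: p = ni^2 / n = (1.5e10)^2 / 1.50e+15
Step 3: p = 2.25e20 / 1.50e+15 = 1.50e+05 cm^-3

1.50e+05


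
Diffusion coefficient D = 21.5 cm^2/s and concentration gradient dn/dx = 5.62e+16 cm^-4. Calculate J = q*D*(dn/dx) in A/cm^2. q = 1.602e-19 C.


Step 1: J = q * D * (dn/dx)
Step 2: J = 1.602e-19 * 21.5 * 5.62e+16
Step 3: J = 1.94e-01 A/cm^2

1.94e-01


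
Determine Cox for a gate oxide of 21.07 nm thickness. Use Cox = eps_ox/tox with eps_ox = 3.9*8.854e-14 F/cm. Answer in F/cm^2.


Step 1: eps_ox = 3.9 * 8.854e-14 = 3.45306e-13 F/cm
Step 2: tox in cm = 21.07 nm * 1e-7 = 2.1070e-06 cm
Step 3: Cox = 3.45306e-13 / 2.1070e-06 = 1.64e-07 F/cm^2

1.64e-07


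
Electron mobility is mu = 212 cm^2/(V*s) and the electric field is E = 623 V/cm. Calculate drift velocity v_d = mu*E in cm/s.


Step 1: v_d = mu * E
Step 2: v_d = 212 * 623 = 132076
Step 3: v_d = 1.32e+05 cm/s

1.32e+05


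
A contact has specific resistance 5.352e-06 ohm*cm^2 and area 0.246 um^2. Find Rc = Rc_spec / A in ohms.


Step 1: Convert area to cm^2: 0.246 um^2 = 2.4600e-09 cm^2
Step 2: Rc = Rc_spec / A = 5.352e-06 / 2.4600e-09
Step 3: Rc = 2.18e+03 ohms

2.18e+03


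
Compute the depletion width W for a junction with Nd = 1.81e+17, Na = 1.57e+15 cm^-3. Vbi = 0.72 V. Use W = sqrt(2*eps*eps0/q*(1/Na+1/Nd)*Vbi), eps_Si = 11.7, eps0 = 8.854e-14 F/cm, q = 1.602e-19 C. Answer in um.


Step 1: 1/Na + 1/Nd = 1/1.57e+15 + 1/1.81e+17 = 6.42468e-16
Step 2: 2*eps*eps0/q = 2*11.7*8.854e-14/1.602e-19 = 1.293281e+07
Step 3: W^2 = 1.293281e+07 * 6.42468e-16 * 0.72 = 5.98242e-09
Step 4: W = sqrt(5.98242e-09) = 7.735e-05 cm = 0.7735 um

0.7735


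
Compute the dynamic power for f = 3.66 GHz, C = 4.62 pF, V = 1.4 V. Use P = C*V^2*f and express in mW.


Step 1: V^2 = 1.4^2 = 1.96 V^2
Step 2: P = C*V^2*f = 4.62e-12 F * 1.96 * 3.66e9 Hz
Step 3: P = 3.3142032e-02 W
Step 4: P = 33.142 mW

33.142


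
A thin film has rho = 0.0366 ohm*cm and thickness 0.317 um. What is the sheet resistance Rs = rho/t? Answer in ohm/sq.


Step 1: Convert thickness to cm: t = 0.317 um = 3.1700e-05 cm
Step 2: Rs = rho / t = 0.0366 / 3.1700e-05
Step 3: Rs = 1154.6 ohm/sq

1154.6


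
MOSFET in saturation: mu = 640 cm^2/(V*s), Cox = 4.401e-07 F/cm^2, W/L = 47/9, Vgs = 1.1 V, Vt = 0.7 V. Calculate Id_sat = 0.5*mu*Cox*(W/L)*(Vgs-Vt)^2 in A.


Step 1: Overdrive voltage Vov = Vgs - Vt = 1.1 - 0.7 = 0.4 V
Step 2: W/L = 47/9 = 5.22222
Step 3: Id = 0.5 * 640 * 4.401e-07 * 5.22222 * 0.4^2
Step 4: Id = 1.18e-04 A

1.18e-04


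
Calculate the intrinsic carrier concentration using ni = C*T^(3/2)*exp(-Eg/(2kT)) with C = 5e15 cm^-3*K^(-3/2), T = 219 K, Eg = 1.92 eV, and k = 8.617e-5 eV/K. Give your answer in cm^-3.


Step 1: Compute kT = 8.617e-5 * 219 = 0.01887123 eV
Step 2: Exponent = -Eg/(2kT) = -1.92/(2*0.01887123) = -50.87109
Step 3: T^(3/2) = 219^1.5 = 3240.90
Step 4: ni = 5e15 * 3240.90 * exp(-50.87109) = 1.31e-03 cm^-3

1.31e-03


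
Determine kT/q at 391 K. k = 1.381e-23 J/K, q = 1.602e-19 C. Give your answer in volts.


Step 1: kT = 1.381e-23 * 391 = 5.39971e-21 J
Step 2: Vt = kT/q = 5.39971e-21 / 1.602e-19
Step 3: Vt = 0.03371 V

0.03371


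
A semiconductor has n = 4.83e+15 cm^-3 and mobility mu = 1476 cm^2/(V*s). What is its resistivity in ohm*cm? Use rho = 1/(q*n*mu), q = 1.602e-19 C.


Step 1: sigma = q * n * mu = 1.602e-19 * 4.83e+15 * 1476 = 1.14208e+00 S/cm
Step 2: rho = 1 / sigma = 1 / 1.14208e+00 = 0.8756 ohm*cm

0.8756


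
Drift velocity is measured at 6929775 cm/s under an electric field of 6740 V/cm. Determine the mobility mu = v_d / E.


Step 1: mu = v_d / E
Step 2: mu = 6929775 / 6740
Step 3: mu = 1028.16 cm^2/(V*s)

1028.16


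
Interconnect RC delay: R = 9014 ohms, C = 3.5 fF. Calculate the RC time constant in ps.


Step 1: tau = R * C
Step 2: tau = 9014 * 3.5 fF = 9014 * 3.5e-15 F
Step 3: tau = 3.1549e-11 s = 31.549 ps

31.549


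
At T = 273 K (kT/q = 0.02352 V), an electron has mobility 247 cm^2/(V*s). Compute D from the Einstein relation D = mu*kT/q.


Step 1: D = mu * (kT/q)
Step 2: D = 247 * 0.02352
Step 3: D = 5.81 cm^2/s

5.81


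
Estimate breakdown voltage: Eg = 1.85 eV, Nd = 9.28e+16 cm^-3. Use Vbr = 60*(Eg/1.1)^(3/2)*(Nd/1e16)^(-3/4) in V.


Step 1: Eg/1.1 = 1.85/1.1 = 1.681818
Step 2: (Eg/1.1)^1.5 = 1.681818^1.5 = 2.181064
Step 3: (Nd/1e16)^(-0.75) = (9.28)^(-0.75) = 0.188078
Step 4: Vbr = 60 * 2.181064 * 0.188078 = 24.6 V

24.6


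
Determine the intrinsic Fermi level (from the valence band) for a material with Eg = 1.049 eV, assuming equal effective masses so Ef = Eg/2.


Step 1: For an intrinsic semiconductor, the Fermi level sits at midgap.
Step 2: Ef = Eg / 2 = 1.049 / 2 = 0.5245 eV

0.5245


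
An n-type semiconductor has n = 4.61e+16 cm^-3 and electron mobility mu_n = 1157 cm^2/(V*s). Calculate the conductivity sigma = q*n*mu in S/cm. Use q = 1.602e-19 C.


Step 1: sigma = q * n * mu
Step 2: sigma = 1.602e-19 * 4.61e+16 * 1157
Step 3: sigma = 8.545e+00 S/cm

8.545e+00


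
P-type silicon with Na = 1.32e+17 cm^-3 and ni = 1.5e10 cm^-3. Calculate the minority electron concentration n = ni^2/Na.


Step 1: Majority hole concentration p ≈ Na = 1.32e+17 cm^-3
Step 2: n = ni^2 / Na = (1.5e10)^2 / 1.32e+17
Step 3: n = 1.70e+03 cm^-3

1.70e+03


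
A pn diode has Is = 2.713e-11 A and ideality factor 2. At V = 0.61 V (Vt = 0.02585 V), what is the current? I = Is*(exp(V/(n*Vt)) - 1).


Step 1: V/(n*Vt) = 0.61/(2*0.02585) = 11.7988
Step 2: exp(11.7988) = 1.3309e+05
Step 3: I = 2.713e-11 * (1.3309e+05 - 1) = 3.61e-06 A

3.61e-06


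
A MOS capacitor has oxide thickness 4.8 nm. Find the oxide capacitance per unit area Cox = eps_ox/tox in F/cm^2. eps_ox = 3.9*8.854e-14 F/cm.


Step 1: eps_ox = 3.9 * 8.854e-14 = 3.45306e-13 F/cm
Step 2: tox in cm = 4.8 nm * 1e-7 = 4.8000e-07 cm
Step 3: Cox = 3.45306e-13 / 4.8000e-07 = 7.19e-07 F/cm^2

7.19e-07


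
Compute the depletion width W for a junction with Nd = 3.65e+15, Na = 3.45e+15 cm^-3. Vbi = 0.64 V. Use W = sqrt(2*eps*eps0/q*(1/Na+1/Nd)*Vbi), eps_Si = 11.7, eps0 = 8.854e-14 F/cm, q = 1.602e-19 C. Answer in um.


Step 1: 1/Na + 1/Nd = 1/3.45e+15 + 1/3.65e+15 = 5.63828e-16
Step 2: 2*eps*eps0/q = 2*11.7*8.854e-14/1.602e-19 = 1.293281e+07
Step 3: W^2 = 1.293281e+07 * 5.63828e-16 * 0.64 = 4.66680e-09
Step 4: W = sqrt(4.66680e-09) = 6.831e-05 cm = 0.6831 um

0.6831


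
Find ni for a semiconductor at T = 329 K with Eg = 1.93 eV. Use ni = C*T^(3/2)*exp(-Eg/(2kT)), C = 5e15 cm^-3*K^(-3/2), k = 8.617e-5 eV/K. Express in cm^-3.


Step 1: Compute kT = 8.617e-5 * 329 = 0.02834993 eV
Step 2: Exponent = -Eg/(2kT) = -1.93/(2*0.02834993) = -34.03888
Step 3: T^(3/2) = 329^1.5 = 5967.52
Step 4: ni = 5e15 * 5967.52 * exp(-34.03888) = 4.92e+04 cm^-3

4.92e+04


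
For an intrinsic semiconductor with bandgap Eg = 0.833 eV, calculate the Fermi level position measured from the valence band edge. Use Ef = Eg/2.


Step 1: For an intrinsic semiconductor, the Fermi level sits at midgap.
Step 2: Ef = Eg / 2 = 0.833 / 2 = 0.4165 eV

0.4165


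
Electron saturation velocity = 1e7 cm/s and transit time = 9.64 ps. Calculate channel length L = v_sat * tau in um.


Step 1: tau in seconds = 9.64 ps * 1e-12 = 9.6400e-12 s
Step 2: L = v_sat * tau = 1e7 * 9.6400e-12 = 9.6400e-05 cm
Step 3: L in um = 9.6400e-05 * 1e4 = 0.964 um

0.964


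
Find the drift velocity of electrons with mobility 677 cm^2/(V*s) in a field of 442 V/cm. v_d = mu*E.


Step 1: v_d = mu * E
Step 2: v_d = 677 * 442 = 299234
Step 3: v_d = 2.99e+05 cm/s

2.99e+05


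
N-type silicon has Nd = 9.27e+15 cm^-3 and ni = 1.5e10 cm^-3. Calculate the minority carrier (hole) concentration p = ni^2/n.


Step 1: Since Nd >> ni, n ≈ Nd = 9.27e+15 cm^-3
Step 2: p = ni^2 / n = (1.5e10)^2 / 9.27e+15
Step 3: p = 2.25e20 / 9.27e+15 = 2.43e+04 cm^-3

2.43e+04


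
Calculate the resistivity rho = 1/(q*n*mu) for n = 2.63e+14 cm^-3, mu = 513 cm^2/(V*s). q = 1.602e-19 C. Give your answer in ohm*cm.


Step 1: sigma = q * n * mu = 1.602e-19 * 2.63e+14 * 513 = 2.16140e-02 S/cm
Step 2: rho = 1 / sigma = 1 / 2.16140e-02 = 46.27 ohm*cm

46.27


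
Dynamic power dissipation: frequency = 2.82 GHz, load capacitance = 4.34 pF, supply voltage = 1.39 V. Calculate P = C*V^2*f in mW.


Step 1: V^2 = 1.39^2 = 1.9321 V^2
Step 2: P = C*V^2*f = 4.34e-12 F * 1.9321 * 2.82e9 Hz
Step 3: P = 2.364658548e-02 W
Step 4: P = 23.647 mW

23.647


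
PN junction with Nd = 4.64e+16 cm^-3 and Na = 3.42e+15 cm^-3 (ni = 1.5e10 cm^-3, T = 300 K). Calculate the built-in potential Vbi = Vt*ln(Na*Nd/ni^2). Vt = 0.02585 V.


Step 1: Compute Na*Nd/ni^2 = 3.42e+15 * 4.64e+16 / (1.5e10)^2 = 7.0528e+11
Step 2: ln(7.0528e+11) = 27.2819
Step 3: Vbi = 0.02585 * 27.2819 = 0.705 V

0.705


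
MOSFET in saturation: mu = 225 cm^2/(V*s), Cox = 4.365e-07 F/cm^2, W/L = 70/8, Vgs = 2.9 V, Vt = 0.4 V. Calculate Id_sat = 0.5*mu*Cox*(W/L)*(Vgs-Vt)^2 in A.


Step 1: Overdrive voltage Vov = Vgs - Vt = 2.9 - 0.4 = 2.5 V
Step 2: W/L = 70/8 = 8.75
Step 3: Id = 0.5 * 225 * 4.365e-07 * 8.75 * 2.5^2
Step 4: Id = 2.69e-03 A

2.69e-03


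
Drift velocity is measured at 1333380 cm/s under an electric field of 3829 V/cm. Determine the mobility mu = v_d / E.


Step 1: mu = v_d / E
Step 2: mu = 1333380 / 3829
Step 3: mu = 348.23 cm^2/(V*s)

348.23


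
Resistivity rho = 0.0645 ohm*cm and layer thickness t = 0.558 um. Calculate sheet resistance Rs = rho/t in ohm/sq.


Step 1: Convert thickness to cm: t = 0.558 um = 5.5800e-05 cm
Step 2: Rs = rho / t = 0.0645 / 5.5800e-05
Step 3: Rs = 1155.9 ohm/sq

1155.9


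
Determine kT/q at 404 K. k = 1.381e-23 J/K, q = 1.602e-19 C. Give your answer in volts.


Step 1: kT = 1.381e-23 * 404 = 5.57924e-21 J
Step 2: Vt = kT/q = 5.57924e-21 / 1.602e-19
Step 3: Vt = 0.03483 V

0.03483


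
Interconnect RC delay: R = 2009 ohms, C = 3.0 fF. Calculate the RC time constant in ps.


Step 1: tau = R * C
Step 2: tau = 2009 * 3.0 fF = 2009 * 3.0e-15 F
Step 3: tau = 6.027e-12 s = 6.027 ps

6.027


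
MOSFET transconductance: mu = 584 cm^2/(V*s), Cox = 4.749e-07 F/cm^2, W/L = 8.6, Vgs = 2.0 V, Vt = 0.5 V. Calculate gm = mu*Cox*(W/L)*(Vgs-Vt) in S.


Step 1: Vov = Vgs - Vt = 2.0 - 0.5 = 1.5 V
Step 2: gm = mu * Cox * (W/L) * Vov
Step 3: gm = 584 * 4.749e-07 * 8.6 * 1.5 = 3.58e-03 S

3.58e-03


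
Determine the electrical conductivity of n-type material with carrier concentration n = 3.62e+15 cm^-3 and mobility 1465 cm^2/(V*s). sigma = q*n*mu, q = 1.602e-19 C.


Step 1: sigma = q * n * mu
Step 2: sigma = 1.602e-19 * 3.62e+15 * 1465
Step 3: sigma = 8.496e-01 S/cm

8.496e-01


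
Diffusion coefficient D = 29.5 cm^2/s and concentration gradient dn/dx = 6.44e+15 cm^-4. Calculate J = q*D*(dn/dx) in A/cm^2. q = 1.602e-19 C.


Step 1: J = q * D * (dn/dx)
Step 2: J = 1.602e-19 * 29.5 * 6.44e+15
Step 3: J = 3.04e-02 A/cm^2

3.04e-02


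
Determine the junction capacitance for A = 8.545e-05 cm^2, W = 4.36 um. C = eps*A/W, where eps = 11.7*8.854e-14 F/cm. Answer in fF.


Step 1: eps_Si = 11.7 * 8.854e-14 = 1.035918e-12 F/cm
Step 2: W in cm = 4.36 * 1e-4 = 4.36e-04 cm
Step 3: C = 1.035918e-12 * 8.545e-05 / 4.36e-04 = 2.030257e-13 F
Step 4: C = 203.03 fF

203.03


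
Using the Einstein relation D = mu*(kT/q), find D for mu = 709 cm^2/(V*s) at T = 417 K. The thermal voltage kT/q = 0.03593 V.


Step 1: D = mu * (kT/q)
Step 2: D = 709 * 0.03593
Step 3: D = 25.47 cm^2/s

25.47


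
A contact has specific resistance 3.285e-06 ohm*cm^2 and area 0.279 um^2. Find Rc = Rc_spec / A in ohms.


Step 1: Convert area to cm^2: 0.279 um^2 = 2.7900e-09 cm^2
Step 2: Rc = Rc_spec / A = 3.285e-06 / 2.7900e-09
Step 3: Rc = 1.18e+03 ohms

1.18e+03


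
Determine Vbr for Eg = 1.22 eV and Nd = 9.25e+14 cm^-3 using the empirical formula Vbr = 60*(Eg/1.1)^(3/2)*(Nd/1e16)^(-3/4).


Step 1: Eg/1.1 = 1.22/1.1 = 1.109091
Step 2: (Eg/1.1)^1.5 = 1.109091^1.5 = 1.168021
Step 3: (Nd/1e16)^(-0.75) = (0.0925)^(-0.75) = 5.962024
Step 4: Vbr = 60 * 1.168021 * 5.962024 = 417.8 V

417.8


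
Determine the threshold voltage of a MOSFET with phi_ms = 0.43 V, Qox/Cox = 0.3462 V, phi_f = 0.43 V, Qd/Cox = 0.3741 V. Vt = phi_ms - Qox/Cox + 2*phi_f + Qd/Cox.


Step 1: Vt = phi_ms - Qox/Cox + 2*phi_f + Qd/Cox
Step 2: Vt = 0.43 - 0.3462 + 2*0.43 + 0.3741
Step 3: Vt = 0.43 - 0.3462 + 0.86 + 0.3741
Step 4: Vt = 1.3179 V

1.3179


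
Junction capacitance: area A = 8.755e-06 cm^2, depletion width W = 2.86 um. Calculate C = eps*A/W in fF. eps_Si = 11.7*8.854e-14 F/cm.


Step 1: eps_Si = 11.7 * 8.854e-14 = 1.035918e-12 F/cm
Step 2: W in cm = 2.86 * 1e-4 = 2.86e-04 cm
Step 3: C = 1.035918e-12 * 8.755e-06 / 2.86e-04 = 3.171141e-14 F
Step 4: C = 31.71 fF

31.71


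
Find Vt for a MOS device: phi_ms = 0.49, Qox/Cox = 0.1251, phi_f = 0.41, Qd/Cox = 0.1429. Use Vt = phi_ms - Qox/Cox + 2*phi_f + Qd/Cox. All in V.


Step 1: Vt = phi_ms - Qox/Cox + 2*phi_f + Qd/Cox
Step 2: Vt = 0.49 - 0.1251 + 2*0.41 + 0.1429
Step 3: Vt = 0.49 - 0.1251 + 0.82 + 0.1429
Step 4: Vt = 1.3278 V

1.3278


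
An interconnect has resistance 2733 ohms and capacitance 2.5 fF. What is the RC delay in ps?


Step 1: tau = R * C
Step 2: tau = 2733 * 2.5 fF = 2733 * 2.5e-15 F
Step 3: tau = 6.8325e-12 s = 6.8325 ps

6.8325


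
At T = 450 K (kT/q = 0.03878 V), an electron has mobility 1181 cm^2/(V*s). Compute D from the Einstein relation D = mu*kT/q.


Step 1: D = mu * (kT/q)
Step 2: D = 1181 * 0.03878
Step 3: D = 45.8 cm^2/s

45.8


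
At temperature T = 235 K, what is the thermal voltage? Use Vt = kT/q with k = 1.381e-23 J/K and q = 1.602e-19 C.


Step 1: kT = 1.381e-23 * 235 = 3.24535e-21 J
Step 2: Vt = kT/q = 3.24535e-21 / 1.602e-19
Step 3: Vt = 0.02026 V

0.02026


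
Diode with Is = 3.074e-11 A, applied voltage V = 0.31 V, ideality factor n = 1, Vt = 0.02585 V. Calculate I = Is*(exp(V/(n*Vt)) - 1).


Step 1: V/(n*Vt) = 0.31/(1*0.02585) = 11.9923
Step 2: exp(11.9923) = 1.6151e+05
Step 3: I = 3.074e-11 * (1.6151e+05 - 1) = 4.96e-06 A

4.96e-06


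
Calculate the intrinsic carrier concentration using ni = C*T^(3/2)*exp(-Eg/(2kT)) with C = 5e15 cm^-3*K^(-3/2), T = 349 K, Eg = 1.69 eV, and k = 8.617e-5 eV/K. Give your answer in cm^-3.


Step 1: Compute kT = 8.617e-5 * 349 = 0.03007333 eV
Step 2: Exponent = -Eg/(2kT) = -1.69/(2*0.03007333) = -28.09799
Step 3: T^(3/2) = 349^1.5 = 6519.86
Step 4: ni = 5e15 * 6519.86 * exp(-28.09799) = 2.04e+07 cm^-3

2.04e+07


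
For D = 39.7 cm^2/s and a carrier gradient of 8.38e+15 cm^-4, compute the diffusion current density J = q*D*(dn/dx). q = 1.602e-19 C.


Step 1: J = q * D * (dn/dx)
Step 2: J = 1.602e-19 * 39.7 * 8.38e+15
Step 3: J = 5.33e-02 A/cm^2

5.33e-02


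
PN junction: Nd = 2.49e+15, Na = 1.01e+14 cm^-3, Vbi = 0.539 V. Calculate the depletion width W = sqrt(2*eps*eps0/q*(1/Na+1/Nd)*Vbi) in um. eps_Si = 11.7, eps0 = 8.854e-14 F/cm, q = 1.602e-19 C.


Step 1: 1/Na + 1/Nd = 1/1.01e+14 + 1/2.49e+15 = 1.03026e-14
Step 2: 2*eps*eps0/q = 2*11.7*8.854e-14/1.602e-19 = 1.293281e+07
Step 3: W^2 = 1.293281e+07 * 1.03026e-14 * 0.539 = 7.18172e-08
Step 4: W = sqrt(7.18172e-08) = 2.680e-04 cm = 2.68 um

2.68


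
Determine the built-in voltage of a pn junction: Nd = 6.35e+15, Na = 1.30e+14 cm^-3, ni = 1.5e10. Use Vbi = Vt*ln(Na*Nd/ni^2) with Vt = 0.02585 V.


Step 1: Compute Na*Nd/ni^2 = 1.30e+14 * 6.35e+15 / (1.5e10)^2 = 3.6689e+09
Step 2: ln(3.6689e+09) = 22.0232
Step 3: Vbi = 0.02585 * 22.0232 = 0.569 V

0.569


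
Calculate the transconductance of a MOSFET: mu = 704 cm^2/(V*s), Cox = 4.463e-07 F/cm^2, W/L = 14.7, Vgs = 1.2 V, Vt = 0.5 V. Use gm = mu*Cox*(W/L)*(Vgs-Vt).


Step 1: Vov = Vgs - Vt = 1.2 - 0.5 = 0.7 V
Step 2: gm = mu * Cox * (W/L) * Vov
Step 3: gm = 704 * 4.463e-07 * 14.7 * 0.7 = 3.23e-03 S

3.23e-03


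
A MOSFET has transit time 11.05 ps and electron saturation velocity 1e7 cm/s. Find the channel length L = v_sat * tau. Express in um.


Step 1: tau in seconds = 11.05 ps * 1e-12 = 1.1050e-11 s
Step 2: L = v_sat * tau = 1e7 * 1.1050e-11 = 1.1050e-04 cm
Step 3: L in um = 1.1050e-04 * 1e4 = 1.105 um

1.105


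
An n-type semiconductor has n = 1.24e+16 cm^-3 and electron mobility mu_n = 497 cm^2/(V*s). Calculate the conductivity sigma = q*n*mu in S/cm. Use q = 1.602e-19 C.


Step 1: sigma = q * n * mu
Step 2: sigma = 1.602e-19 * 1.24e+16 * 497
Step 3: sigma = 9.873e-01 S/cm

9.873e-01


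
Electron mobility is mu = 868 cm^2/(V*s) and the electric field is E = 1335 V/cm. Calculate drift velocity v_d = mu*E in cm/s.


Step 1: v_d = mu * E
Step 2: v_d = 868 * 1335 = 1158780
Step 3: v_d = 1.16e+06 cm/s

1.16e+06


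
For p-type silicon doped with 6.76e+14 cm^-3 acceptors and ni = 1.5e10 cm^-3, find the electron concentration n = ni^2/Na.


Step 1: Majority hole concentration p ≈ Na = 6.76e+14 cm^-3
Step 2: n = ni^2 / Na = (1.5e10)^2 / 6.76e+14
Step 3: n = 3.33e+05 cm^-3

3.33e+05


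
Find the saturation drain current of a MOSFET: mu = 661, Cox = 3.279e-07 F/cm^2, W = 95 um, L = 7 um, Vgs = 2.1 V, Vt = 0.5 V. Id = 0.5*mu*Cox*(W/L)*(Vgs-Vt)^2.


Step 1: Overdrive voltage Vov = Vgs - Vt = 2.1 - 0.5 = 1.6 V
Step 2: W/L = 95/7 = 13.5714
Step 3: Id = 0.5 * 661 * 3.279e-07 * 13.5714 * 1.6^2
Step 4: Id = 3.77e-03 A

3.77e-03


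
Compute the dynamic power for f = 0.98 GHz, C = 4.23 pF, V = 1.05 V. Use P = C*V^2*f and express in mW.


Step 1: V^2 = 1.05^2 = 1.1025 V^2
Step 2: P = C*V^2*f = 4.23e-12 F * 1.1025 * 0.98e9 Hz
Step 3: P = 4.5703035e-03 W
Step 4: P = 4.57 mW

4.57


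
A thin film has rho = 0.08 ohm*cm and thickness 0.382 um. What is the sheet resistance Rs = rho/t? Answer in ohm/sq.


Step 1: Convert thickness to cm: t = 0.382 um = 3.8200e-05 cm
Step 2: Rs = rho / t = 0.08 / 3.8200e-05
Step 3: Rs = 2094.2 ohm/sq

2094.2


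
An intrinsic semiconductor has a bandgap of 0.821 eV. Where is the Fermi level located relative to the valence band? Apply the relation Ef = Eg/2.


Step 1: For an intrinsic semiconductor, the Fermi level sits at midgap.
Step 2: Ef = Eg / 2 = 0.821 / 2 = 0.4105 eV

0.4105


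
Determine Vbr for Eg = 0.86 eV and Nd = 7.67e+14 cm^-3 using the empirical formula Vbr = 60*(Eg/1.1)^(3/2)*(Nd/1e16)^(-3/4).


Step 1: Eg/1.1 = 0.86/1.1 = 0.781818
Step 2: (Eg/1.1)^1.5 = 0.781818^1.5 = 0.691287
Step 3: (Nd/1e16)^(-0.75) = (0.0767)^(-0.75) = 6.861254
Step 4: Vbr = 60 * 0.691287 * 6.861254 = 284.6 V

284.6


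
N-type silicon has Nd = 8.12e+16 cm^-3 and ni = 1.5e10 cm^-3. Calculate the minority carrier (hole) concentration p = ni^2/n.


Step 1: Since Nd >> ni, n ≈ Nd = 8.12e+16 cm^-3
Step 2: p = ni^2 / n = (1.5e10)^2 / 8.12e+16
Step 3: p = 2.25e20 / 8.12e+16 = 2.77e+03 cm^-3

2.77e+03


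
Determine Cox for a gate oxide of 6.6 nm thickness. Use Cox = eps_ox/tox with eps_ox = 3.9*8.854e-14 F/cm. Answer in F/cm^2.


Step 1: eps_ox = 3.9 * 8.854e-14 = 3.45306e-13 F/cm
Step 2: tox in cm = 6.6 nm * 1e-7 = 6.6000e-07 cm
Step 3: Cox = 3.45306e-13 / 6.6000e-07 = 5.23e-07 F/cm^2

5.23e-07


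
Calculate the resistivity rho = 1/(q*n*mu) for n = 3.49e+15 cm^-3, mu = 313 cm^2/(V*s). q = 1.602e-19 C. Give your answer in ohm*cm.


Step 1: sigma = q * n * mu = 1.602e-19 * 3.49e+15 * 313 = 1.74998e-01 S/cm
Step 2: rho = 1 / sigma = 1 / 1.74998e-01 = 5.714 ohm*cm

5.714


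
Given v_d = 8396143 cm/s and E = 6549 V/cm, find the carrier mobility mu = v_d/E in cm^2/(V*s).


Step 1: mu = v_d / E
Step 2: mu = 8396143 / 6549
Step 3: mu = 1282.05 cm^2/(V*s)

1282.05


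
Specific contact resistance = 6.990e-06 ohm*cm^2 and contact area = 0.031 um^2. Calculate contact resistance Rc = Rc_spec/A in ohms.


Step 1: Convert area to cm^2: 0.031 um^2 = 3.1000e-10 cm^2
Step 2: Rc = Rc_spec / A = 6.990e-06 / 3.1000e-10
Step 3: Rc = 2.25e+04 ohms

2.25e+04


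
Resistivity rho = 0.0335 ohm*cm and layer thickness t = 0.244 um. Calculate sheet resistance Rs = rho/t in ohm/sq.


Step 1: Convert thickness to cm: t = 0.244 um = 2.4400e-05 cm
Step 2: Rs = rho / t = 0.0335 / 2.4400e-05
Step 3: Rs = 1373.0 ohm/sq

1373.0


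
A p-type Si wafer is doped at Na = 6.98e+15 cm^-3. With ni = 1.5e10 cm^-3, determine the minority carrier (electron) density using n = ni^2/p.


Step 1: Majority hole concentration p ≈ Na = 6.98e+15 cm^-3
Step 2: n = ni^2 / Na = (1.5e10)^2 / 6.98e+15
Step 3: n = 3.22e+04 cm^-3

3.22e+04


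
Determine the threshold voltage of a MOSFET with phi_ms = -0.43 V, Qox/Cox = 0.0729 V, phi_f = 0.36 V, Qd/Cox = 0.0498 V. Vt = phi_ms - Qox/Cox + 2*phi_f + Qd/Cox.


Step 1: Vt = phi_ms - Qox/Cox + 2*phi_f + Qd/Cox
Step 2: Vt = -0.43 - 0.0729 + 2*0.36 + 0.0498
Step 3: Vt = -0.43 - 0.0729 + 0.72 + 0.0498
Step 4: Vt = 0.2669 V

0.2669


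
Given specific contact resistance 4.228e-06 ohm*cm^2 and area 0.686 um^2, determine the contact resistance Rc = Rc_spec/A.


Step 1: Convert area to cm^2: 0.686 um^2 = 6.8600e-09 cm^2
Step 2: Rc = Rc_spec / A = 4.228e-06 / 6.8600e-09
Step 3: Rc = 6.16e+02 ohms

6.16e+02


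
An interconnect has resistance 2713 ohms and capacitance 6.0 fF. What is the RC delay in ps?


Step 1: tau = R * C
Step 2: tau = 2713 * 6.0 fF = 2713 * 6.0e-15 F
Step 3: tau = 1.6278e-11 s = 16.278 ps

16.278


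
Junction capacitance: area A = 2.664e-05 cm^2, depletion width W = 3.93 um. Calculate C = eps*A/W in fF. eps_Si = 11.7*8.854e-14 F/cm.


Step 1: eps_Si = 11.7 * 8.854e-14 = 1.035918e-12 F/cm
Step 2: W in cm = 3.93 * 1e-4 = 3.93e-04 cm
Step 3: C = 1.035918e-12 * 2.664e-05 / 3.93e-04 = 7.022101e-14 F
Step 4: C = 70.22 fF

70.22


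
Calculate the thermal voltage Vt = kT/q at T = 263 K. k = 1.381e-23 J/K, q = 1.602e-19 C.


Step 1: kT = 1.381e-23 * 263 = 3.63203e-21 J
Step 2: Vt = kT/q = 3.63203e-21 / 1.602e-19
Step 3: Vt = 0.02267 V

0.02267


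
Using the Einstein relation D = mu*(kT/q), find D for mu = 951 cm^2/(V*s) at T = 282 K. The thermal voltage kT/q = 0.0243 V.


Step 1: D = mu * (kT/q)
Step 2: D = 951 * 0.0243
Step 3: D = 23.11 cm^2/s

23.11


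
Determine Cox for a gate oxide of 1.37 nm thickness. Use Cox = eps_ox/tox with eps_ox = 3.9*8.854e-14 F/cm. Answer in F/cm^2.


Step 1: eps_ox = 3.9 * 8.854e-14 = 3.45306e-13 F/cm
Step 2: tox in cm = 1.37 nm * 1e-7 = 1.3700e-07 cm
Step 3: Cox = 3.45306e-13 / 1.3700e-07 = 2.52e-06 F/cm^2

2.52e-06


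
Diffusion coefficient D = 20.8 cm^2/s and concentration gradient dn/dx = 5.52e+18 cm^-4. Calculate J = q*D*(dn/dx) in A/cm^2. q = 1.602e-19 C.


Step 1: J = q * D * (dn/dx)
Step 2: J = 1.602e-19 * 20.8 * 5.52e+18
Step 3: J = 1.84e+01 A/cm^2

1.84e+01


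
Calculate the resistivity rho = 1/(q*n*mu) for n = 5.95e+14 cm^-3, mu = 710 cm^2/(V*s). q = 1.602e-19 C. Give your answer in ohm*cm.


Step 1: sigma = q * n * mu = 1.602e-19 * 5.95e+14 * 710 = 6.76765e-02 S/cm
Step 2: rho = 1 / sigma = 1 / 6.76765e-02 = 14.78 ohm*cm

14.78


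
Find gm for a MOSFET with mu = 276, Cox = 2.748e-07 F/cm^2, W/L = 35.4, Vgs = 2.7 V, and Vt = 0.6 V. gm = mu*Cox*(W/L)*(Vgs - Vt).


Step 1: Vov = Vgs - Vt = 2.7 - 0.6 = 2.1 V
Step 2: gm = mu * Cox * (W/L) * Vov
Step 3: gm = 276 * 2.748e-07 * 35.4 * 2.1 = 5.64e-03 S

5.64e-03


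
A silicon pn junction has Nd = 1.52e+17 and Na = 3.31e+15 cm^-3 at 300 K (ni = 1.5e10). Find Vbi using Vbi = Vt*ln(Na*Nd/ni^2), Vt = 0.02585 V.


Step 1: Compute Na*Nd/ni^2 = 3.31e+15 * 1.52e+17 / (1.5e10)^2 = 2.2361e+12
Step 2: ln(2.2361e+12) = 28.4358
Step 3: Vbi = 0.02585 * 28.4358 = 0.735 V

0.735


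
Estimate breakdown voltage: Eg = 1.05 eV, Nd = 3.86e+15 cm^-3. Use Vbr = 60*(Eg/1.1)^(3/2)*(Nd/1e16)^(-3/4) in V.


Step 1: Eg/1.1 = 1.05/1.1 = 0.954545
Step 2: (Eg/1.1)^1.5 = 0.954545^1.5 = 0.932598
Step 3: (Nd/1e16)^(-0.75) = (0.386)^(-0.75) = 2.042018
Step 4: Vbr = 60 * 0.932598 * 2.042018 = 114.3 V

114.3


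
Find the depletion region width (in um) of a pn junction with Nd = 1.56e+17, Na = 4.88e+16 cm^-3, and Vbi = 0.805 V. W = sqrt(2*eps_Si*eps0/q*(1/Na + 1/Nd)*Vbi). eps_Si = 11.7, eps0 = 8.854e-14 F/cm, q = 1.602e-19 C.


Step 1: 1/Na + 1/Nd = 1/4.88e+16 + 1/1.56e+17 = 2.69021e-17
Step 2: 2*eps*eps0/q = 2*11.7*8.854e-14/1.602e-19 = 1.293281e+07
Step 3: W^2 = 1.293281e+07 * 2.69021e-17 * 0.805 = 2.80075e-10
Step 4: W = sqrt(2.80075e-10) = 1.674e-05 cm = 0.1674 um

0.1674


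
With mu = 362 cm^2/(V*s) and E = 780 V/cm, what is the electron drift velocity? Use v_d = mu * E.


Step 1: v_d = mu * E
Step 2: v_d = 362 * 780 = 282360
Step 3: v_d = 2.82e+05 cm/s

2.82e+05


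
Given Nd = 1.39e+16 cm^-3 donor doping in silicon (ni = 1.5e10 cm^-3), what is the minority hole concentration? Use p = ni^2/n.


Step 1: Since Nd >> ni, n ≈ Nd = 1.39e+16 cm^-3
Step 2: p = ni^2 / n = (1.5e10)^2 / 1.39e+16
Step 3: p = 2.25e20 / 1.39e+16 = 1.62e+04 cm^-3

1.62e+04


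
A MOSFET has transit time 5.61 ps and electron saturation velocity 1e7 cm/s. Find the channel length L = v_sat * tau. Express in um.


Step 1: tau in seconds = 5.61 ps * 1e-12 = 5.6100e-12 s
Step 2: L = v_sat * tau = 1e7 * 5.6100e-12 = 5.6100e-05 cm
Step 3: L in um = 5.6100e-05 * 1e4 = 0.561 um

0.561


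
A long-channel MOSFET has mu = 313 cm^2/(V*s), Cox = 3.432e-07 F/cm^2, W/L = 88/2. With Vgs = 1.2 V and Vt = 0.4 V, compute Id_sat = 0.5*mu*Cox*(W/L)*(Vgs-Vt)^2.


Step 1: Overdrive voltage Vov = Vgs - Vt = 1.2 - 0.4 = 0.8 V
Step 2: W/L = 88/2 = 44
Step 3: Id = 0.5 * 313 * 3.432e-07 * 44 * 0.8^2
Step 4: Id = 1.51e-03 A

1.51e-03


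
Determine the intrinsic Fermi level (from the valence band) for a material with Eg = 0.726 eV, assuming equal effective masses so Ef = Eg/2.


Step 1: For an intrinsic semiconductor, the Fermi level sits at midgap.
Step 2: Ef = Eg / 2 = 0.726 / 2 = 0.363 eV

0.363


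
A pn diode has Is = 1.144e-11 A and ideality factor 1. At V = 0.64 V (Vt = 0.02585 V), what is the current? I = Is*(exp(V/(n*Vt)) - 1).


Step 1: V/(n*Vt) = 0.64/(1*0.02585) = 24.7582
Step 2: exp(24.7582) = 5.6539e+10
Step 3: I = 1.144e-11 * (5.6539e+10 - 1) = 6.47e-01 A

6.47e-01


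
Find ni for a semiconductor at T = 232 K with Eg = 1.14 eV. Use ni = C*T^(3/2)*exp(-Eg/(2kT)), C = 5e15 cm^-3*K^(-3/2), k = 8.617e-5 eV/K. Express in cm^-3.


Step 1: Compute kT = 8.617e-5 * 232 = 0.01999144 eV
Step 2: Exponent = -Eg/(2kT) = -1.14/(2*0.01999144) = -28.51220
Step 3: T^(3/2) = 232^1.5 = 3533.72
Step 4: ni = 5e15 * 3533.72 * exp(-28.51220) = 7.32e+06 cm^-3

7.32e+06


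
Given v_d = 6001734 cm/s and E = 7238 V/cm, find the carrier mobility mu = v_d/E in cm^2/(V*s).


Step 1: mu = v_d / E
Step 2: mu = 6001734 / 7238
Step 3: mu = 829.2 cm^2/(V*s)

829.2


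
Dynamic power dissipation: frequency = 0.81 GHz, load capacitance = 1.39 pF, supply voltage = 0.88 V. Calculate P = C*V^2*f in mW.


Step 1: V^2 = 0.88^2 = 0.7744 V^2
Step 2: P = C*V^2*f = 1.39e-12 F * 0.7744 * 0.81e9 Hz
Step 3: P = 8.7189696e-04 W
Step 4: P = 0.872 mW

0.872


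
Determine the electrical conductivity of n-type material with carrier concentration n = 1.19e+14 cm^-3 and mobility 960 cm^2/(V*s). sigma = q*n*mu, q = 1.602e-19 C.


Step 1: sigma = q * n * mu
Step 2: sigma = 1.602e-19 * 1.19e+14 * 960
Step 3: sigma = 1.830e-02 S/cm

1.830e-02


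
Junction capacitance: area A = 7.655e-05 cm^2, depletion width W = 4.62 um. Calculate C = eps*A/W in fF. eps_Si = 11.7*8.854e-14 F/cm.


Step 1: eps_Si = 11.7 * 8.854e-14 = 1.035918e-12 F/cm
Step 2: W in cm = 4.62 * 1e-4 = 4.62e-04 cm
Step 3: C = 1.035918e-12 * 7.655e-05 / 4.62e-04 = 1.716440e-13 F
Step 4: C = 171.64 fF

171.64


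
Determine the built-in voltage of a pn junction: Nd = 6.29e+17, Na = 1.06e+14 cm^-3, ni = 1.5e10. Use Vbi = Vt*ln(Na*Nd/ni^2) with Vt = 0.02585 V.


Step 1: Compute Na*Nd/ni^2 = 1.06e+14 * 6.29e+17 / (1.5e10)^2 = 2.9633e+11
Step 2: ln(2.9633e+11) = 26.4147
Step 3: Vbi = 0.02585 * 26.4147 = 0.683 V

0.683


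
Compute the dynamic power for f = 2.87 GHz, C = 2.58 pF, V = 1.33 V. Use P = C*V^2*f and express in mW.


Step 1: V^2 = 1.33^2 = 1.7689 V^2
Step 2: P = C*V^2*f = 2.58e-12 F * 1.7689 * 2.87e9 Hz
Step 3: P = 1.309799694e-02 W
Step 4: P = 13.098 mW

13.098


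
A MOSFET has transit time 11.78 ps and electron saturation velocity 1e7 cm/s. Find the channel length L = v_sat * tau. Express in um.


Step 1: tau in seconds = 11.78 ps * 1e-12 = 1.1780e-11 s
Step 2: L = v_sat * tau = 1e7 * 1.1780e-11 = 1.1780e-04 cm
Step 3: L in um = 1.1780e-04 * 1e4 = 1.178 um

1.178


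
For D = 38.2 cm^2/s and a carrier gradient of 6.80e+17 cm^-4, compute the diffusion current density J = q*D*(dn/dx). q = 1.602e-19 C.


Step 1: J = q * D * (dn/dx)
Step 2: J = 1.602e-19 * 38.2 * 6.80e+17
Step 3: J = 4.16e+00 A/cm^2

4.16e+00


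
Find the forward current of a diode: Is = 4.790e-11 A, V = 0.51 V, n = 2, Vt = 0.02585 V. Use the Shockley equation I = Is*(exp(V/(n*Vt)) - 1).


Step 1: V/(n*Vt) = 0.51/(2*0.02585) = 9.8646
Step 2: exp(9.8646) = 1.9237e+04
Step 3: I = 4.790e-11 * (1.9237e+04 - 1) = 9.21e-07 A

9.21e-07


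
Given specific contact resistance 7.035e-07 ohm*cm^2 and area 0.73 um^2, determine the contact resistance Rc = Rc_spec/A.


Step 1: Convert area to cm^2: 0.73 um^2 = 7.3000e-09 cm^2
Step 2: Rc = Rc_spec / A = 7.035e-07 / 7.3000e-09
Step 3: Rc = 9.64e+01 ohms

9.64e+01


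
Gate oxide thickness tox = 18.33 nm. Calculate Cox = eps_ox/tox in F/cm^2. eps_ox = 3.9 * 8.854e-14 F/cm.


Step 1: eps_ox = 3.9 * 8.854e-14 = 3.45306e-13 F/cm
Step 2: tox in cm = 18.33 nm * 1e-7 = 1.8330e-06 cm
Step 3: Cox = 3.45306e-13 / 1.8330e-06 = 1.88e-07 F/cm^2

1.88e-07


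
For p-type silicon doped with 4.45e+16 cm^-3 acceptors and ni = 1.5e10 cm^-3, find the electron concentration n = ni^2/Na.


Step 1: Majority hole concentration p ≈ Na = 4.45e+16 cm^-3
Step 2: n = ni^2 / Na = (1.5e10)^2 / 4.45e+16
Step 3: n = 5.06e+03 cm^-3

5.06e+03


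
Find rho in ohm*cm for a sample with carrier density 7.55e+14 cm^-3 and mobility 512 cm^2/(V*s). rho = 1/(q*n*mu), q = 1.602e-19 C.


Step 1: sigma = q * n * mu = 1.602e-19 * 7.55e+14 * 512 = 6.19269e-02 S/cm
Step 2: rho = 1 / sigma = 1 / 6.19269e-02 = 16.15 ohm*cm

16.15


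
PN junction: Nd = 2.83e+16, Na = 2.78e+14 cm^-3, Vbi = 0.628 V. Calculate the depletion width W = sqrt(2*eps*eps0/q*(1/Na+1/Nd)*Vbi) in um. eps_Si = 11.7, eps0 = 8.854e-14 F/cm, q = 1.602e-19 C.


Step 1: 1/Na + 1/Nd = 1/2.78e+14 + 1/2.83e+16 = 3.63246e-15
Step 2: 2*eps*eps0/q = 2*11.7*8.854e-14/1.602e-19 = 1.293281e+07
Step 3: W^2 = 1.293281e+07 * 3.63246e-15 * 0.628 = 2.95021e-08
Step 4: W = sqrt(2.95021e-08) = 1.718e-04 cm = 1.718 um

1.718
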